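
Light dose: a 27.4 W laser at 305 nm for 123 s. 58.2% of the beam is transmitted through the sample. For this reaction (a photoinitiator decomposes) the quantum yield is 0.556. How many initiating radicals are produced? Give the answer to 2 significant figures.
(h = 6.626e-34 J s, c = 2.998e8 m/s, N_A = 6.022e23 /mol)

1.2e21 initiating radicals

Photon energy at 305 nm: hc/λ = (6.626e-34)(2.998e8)/(305e-9) = 6.513e-19 J.
Energy delivered: (27.4 W)(123 s) = 3370 J.
Photons incident: 3370 / 6.513e-19 = 5.174e21, i.e. 5.174e21/6.022e23 = 0.008592 mol.
Fraction absorbed: 1 − 58.2/100 = 0.4180.
Photons absorbed: 0.4180 × 0.008592 = 0.003591 mol.
Product: Φ × n_abs = 0.556 × 0.003591 = 0.001997 mol.
As a count: 0.001997 × 6.022e23 = 1.2e21.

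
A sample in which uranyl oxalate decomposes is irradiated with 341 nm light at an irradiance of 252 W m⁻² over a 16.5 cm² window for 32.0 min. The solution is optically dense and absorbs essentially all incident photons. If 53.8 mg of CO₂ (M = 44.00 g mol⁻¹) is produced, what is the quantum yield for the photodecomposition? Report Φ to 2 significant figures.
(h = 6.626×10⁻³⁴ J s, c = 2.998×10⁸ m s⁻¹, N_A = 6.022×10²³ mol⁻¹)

Product: 53.8 mg / 44.00 g mol⁻¹ = 0.001223 mol.
Photon energy at 341 nm: hc/λ = (6.626×10⁻³⁴)(2.998×10⁸)/(341×10⁻⁹) = 5.825×10⁻¹⁹ J.
Energy delivered: (252 W m⁻²)(16.5×10⁻⁴ m²)(1920 s) = 798.3 J.
Photons incident: 798.3 / 5.825×10⁻¹⁹ = 1.370×10²¹, i.e. 1.370×10²¹/6.022×10²³ = 0.002275 mol.
Φ = 0.001223 mol / 0.002275 mol photons = 0.54.

Φ = 0.54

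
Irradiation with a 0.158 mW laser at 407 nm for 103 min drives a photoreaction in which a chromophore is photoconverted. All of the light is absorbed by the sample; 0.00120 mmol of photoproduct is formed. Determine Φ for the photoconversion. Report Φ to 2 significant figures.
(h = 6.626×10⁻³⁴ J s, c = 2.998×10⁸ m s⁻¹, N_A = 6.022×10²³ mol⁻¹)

Φ = 0.36

Product: 0.00120 mmol = 1.20×10⁻⁶ mol.
Photon energy at 407 nm: hc/λ = (6.626×10⁻³⁴)(2.998×10⁸)/(407×10⁻⁹) = 4.881×10⁻¹⁹ J.
Energy delivered: (0.158 mW)(6180 s) = 0.9764 J.
Photons incident: 0.9764 / 4.881×10⁻¹⁹ = 2.000×10¹⁸, i.e. 2.000×10¹⁸/6.022×10²³ = 3.321×10⁻⁶ mol.
Φ = 1.20×10⁻⁶ mol / 3.321×10⁻⁶ mol photons = 0.36.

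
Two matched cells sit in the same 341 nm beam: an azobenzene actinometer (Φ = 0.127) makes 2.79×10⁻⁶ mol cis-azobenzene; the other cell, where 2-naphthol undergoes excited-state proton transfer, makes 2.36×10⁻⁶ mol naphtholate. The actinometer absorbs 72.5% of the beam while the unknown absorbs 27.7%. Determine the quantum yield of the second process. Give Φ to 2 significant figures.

Φ = 0.28

Photons absorbed by the actinometer: 2.79×10⁻⁶ / 0.127 = 2.197×10⁻⁵ mol.
Incident flux: 2.197×10⁻⁵ / 0.725 = 3.030×10⁻⁵ einstein.
Absorbed by unknown: 0.277 × 3.030×10⁻⁵ = 8.393×10⁻⁶ mol.
Φ(unknown) = 2.36×10⁻⁶ / 8.393×10⁻⁶ = 0.28.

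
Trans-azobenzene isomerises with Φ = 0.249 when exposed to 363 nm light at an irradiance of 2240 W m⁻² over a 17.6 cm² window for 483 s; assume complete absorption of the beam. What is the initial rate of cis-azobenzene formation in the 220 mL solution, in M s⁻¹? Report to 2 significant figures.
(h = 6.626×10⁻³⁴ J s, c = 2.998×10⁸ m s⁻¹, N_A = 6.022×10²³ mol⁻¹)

1.4×10⁻⁵ M s⁻¹

Photon energy at 363 nm: hc/λ = (6.626×10⁻³⁴)(2.998×10⁸)/(363×10⁻⁹) = 5.472×10⁻¹⁹ J.
Energy delivered: (2240 W m⁻²)(17.6×10⁻⁴ m²)(483 s) = 1904 J.
Photons incident: 1904 / 5.472×10⁻¹⁹ = 3.480×10²¹, i.e. 3.480×10²¹/6.022×10²³ = 0.005779 mol.
Product formed: 0.249 × 0.005779 = 0.001439 mol.
Rate: 0.001439 mol / (483 s × 0.22 L) = 1.4×10⁻⁵ M s⁻¹.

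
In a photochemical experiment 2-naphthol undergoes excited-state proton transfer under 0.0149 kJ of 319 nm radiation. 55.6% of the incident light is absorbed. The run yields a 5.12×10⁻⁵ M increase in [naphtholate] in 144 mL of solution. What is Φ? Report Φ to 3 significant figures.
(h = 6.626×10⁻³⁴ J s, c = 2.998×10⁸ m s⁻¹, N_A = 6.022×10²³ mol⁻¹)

Product: (5.12×10⁻⁵ M)(0.144 L) = 7.373×10⁻⁶ mol.
Photon energy at 319 nm: hc/λ = (6.626×10⁻³⁴)(2.998×10⁸)/(319×10⁻⁹) = 6.227×10⁻¹⁹ J.
Incident energy: 0.0149 kJ = 14.9 J.
Photons incident: 14.9 / 6.227×10⁻¹⁹ = 2.393×10¹⁹, i.e. 2.393×10¹⁹/6.022×10²³ = 3.974×10⁻⁵ mol.
Photons absorbed: 0.556 × 3.974×10⁻⁵ = 2.210×10⁻⁵ mol.
Φ = 7.373×10⁻⁶ mol / 2.210×10⁻⁵ mol photons = 0.334.

Φ = 0.334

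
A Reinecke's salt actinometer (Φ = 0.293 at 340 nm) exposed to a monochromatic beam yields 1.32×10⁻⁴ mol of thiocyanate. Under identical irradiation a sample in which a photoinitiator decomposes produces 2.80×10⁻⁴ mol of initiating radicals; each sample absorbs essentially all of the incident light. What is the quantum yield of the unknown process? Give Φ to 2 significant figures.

Photons absorbed by the actinometer: 1.32×10⁻⁴ / 0.293 = 4.505×10⁻⁴ mol.
Φ(unknown) = 2.80×10⁻⁴ / 4.505×10⁻⁴ = 0.62.

Φ = 0.62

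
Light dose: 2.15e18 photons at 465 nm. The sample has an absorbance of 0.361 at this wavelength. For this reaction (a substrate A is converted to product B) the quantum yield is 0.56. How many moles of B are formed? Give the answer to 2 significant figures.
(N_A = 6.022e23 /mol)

Moles of photons: 2.15e18 / 6.022e23 = 3.570e-6 mol.
Fraction absorbed: 1 − 10^(−0.361) = 0.5645.
Photons absorbed: 0.5645 × 3.570e-6 = 2.015e-6 mol.
Product: Φ × n_abs = 0.56 × 2.015e-6 = 1.128e-6 mol.

1.1e-6 mol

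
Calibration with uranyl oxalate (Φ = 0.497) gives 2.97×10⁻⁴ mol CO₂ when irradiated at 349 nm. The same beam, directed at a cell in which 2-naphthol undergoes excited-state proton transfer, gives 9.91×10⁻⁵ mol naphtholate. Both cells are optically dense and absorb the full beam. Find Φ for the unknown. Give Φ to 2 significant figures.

Photons absorbed by the actinometer: 2.97×10⁻⁴ / 0.497 = 5.976×10⁻⁴ mol.
Φ(unknown) = 9.91×10⁻⁵ / 5.976×10⁻⁴ = 0.17.

Φ = 0.17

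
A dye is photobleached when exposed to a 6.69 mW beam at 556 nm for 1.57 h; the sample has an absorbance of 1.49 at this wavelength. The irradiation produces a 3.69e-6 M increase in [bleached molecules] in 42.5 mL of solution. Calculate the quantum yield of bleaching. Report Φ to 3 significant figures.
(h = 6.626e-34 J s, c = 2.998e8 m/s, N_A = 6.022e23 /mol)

Φ = 9.22e-4

Product: (3.69e-6 M)(0.0425 L) = 1.568e-7 mol.
Photon energy at 556 nm: hc/λ = (6.626e-34)(2.998e8)/(556e-9) = 3.573e-19 J.
Energy delivered: (6.69 mW)(5652 s) = 37.81 J.
Photons incident: 37.81 / 3.573e-19 = 1.058e20, i.e. 1.058e20/6.022e23 = 1.757e-4 mol.
Fraction absorbed: 1 − 10^(−1.49) = 0.9676.
Photons absorbed: 0.9676 × 1.757e-4 = 1.700e-4 mol.
Φ = 1.568e-7 mol / 1.700e-4 mol photons = 9.22e-4.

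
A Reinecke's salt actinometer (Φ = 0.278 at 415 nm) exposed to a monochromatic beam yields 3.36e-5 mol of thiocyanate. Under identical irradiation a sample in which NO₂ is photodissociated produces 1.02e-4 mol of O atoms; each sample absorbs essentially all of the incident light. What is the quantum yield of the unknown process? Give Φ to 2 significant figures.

Photons absorbed by the actinometer: 3.36e-5 / 0.278 = 1.209e-4 mol.
Φ(unknown) = 1.02e-4 / 1.209e-4 = 0.84.

Φ = 0.84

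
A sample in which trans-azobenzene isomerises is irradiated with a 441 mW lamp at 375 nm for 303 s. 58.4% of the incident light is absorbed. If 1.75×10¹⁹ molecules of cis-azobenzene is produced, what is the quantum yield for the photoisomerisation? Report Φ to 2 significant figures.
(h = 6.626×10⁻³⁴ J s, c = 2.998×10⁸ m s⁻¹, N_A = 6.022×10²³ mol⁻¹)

Product: 1.75×10¹⁹ / 6.022×10²³ = 2.906×10⁻⁵ mol.
Photon energy at 375 nm: hc/λ = (6.626×10⁻³⁴)(2.998×10⁸)/(375×10⁻⁹) = 5.297×10⁻¹⁹ J.
Energy delivered: (441 mW)(303 s) = 133.6 J.
Photons incident: 133.6 / 5.297×10⁻¹⁹ = 2.522×10²⁰, i.e. 2.522×10²⁰/6.022×10²³ = 4.188×10⁻⁴ mol.
Photons absorbed: 0.584 × 4.188×10⁻⁴ = 2.446×10⁻⁴ mol.
Φ = 2.906×10⁻⁵ mol / 2.446×10⁻⁴ mol photons = 0.12.

Φ = 0.12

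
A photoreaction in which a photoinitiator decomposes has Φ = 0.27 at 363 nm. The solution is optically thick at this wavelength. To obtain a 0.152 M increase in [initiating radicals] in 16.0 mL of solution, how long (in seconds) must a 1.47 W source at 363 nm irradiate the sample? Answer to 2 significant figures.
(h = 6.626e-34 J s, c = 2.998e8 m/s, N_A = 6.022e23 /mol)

t ≈ 2000 s

Product: (0.152 M)(0.016 L) = 0.002432 mol.
Photons that must be absorbed: 0.002432 / 0.27 = 0.009007 mol.
Photon energy: hc/λ = 5.472e-19 J; per mole, 3.295e5 J mol⁻¹.
Energy required: 0.009007 × 3.295e5 = 2968 J.
Time: 2968 J / 1.47 W = 2000 s.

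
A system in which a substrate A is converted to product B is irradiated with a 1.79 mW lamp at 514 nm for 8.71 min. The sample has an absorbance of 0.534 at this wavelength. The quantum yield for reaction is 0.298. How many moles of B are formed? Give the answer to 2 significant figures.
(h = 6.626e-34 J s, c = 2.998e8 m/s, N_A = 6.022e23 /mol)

8.5e-7 mol

Photon energy at 514 nm: hc/λ = (6.626e-34)(2.998e8)/(514e-9) = 3.865e-19 J.
Energy delivered: (1.79 mW)(522.6 s) = 0.9355 J.
Photons incident: 0.9355 / 3.865e-19 = 2.420e18, i.e. 2.420e18/6.022e23 = 4.019e-6 mol.
Fraction absorbed: 1 − 10^(−0.534) = 0.7076.
Photons absorbed: 0.7076 × 4.019e-6 = 2.844e-6 mol.
Product: Φ × n_abs = 0.298 × 2.844e-6 = 8.475e-7 mol.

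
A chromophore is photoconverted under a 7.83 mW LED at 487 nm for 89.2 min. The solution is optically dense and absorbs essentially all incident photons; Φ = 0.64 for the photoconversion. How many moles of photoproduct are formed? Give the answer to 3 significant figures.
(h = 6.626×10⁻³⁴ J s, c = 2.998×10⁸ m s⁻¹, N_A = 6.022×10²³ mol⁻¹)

Photon energy at 487 nm: hc/λ = (6.626×10⁻³⁴)(2.998×10⁸)/(487×10⁻⁹) = 4.079×10⁻¹⁹ J.
Energy delivered: (7.83 mW)(5352 s) = 41.91 J.
Photons incident: 41.91 / 4.079×10⁻¹⁹ = 1.027×10²⁰, i.e. 1.027×10²⁰/6.022×10²³ = 1.705×10⁻⁴ mol.
Product: Φ × n_abs = 0.64 × 1.705×10⁻⁴ = 1.091×10⁻⁴ mol.

1.09×10⁻⁴ mol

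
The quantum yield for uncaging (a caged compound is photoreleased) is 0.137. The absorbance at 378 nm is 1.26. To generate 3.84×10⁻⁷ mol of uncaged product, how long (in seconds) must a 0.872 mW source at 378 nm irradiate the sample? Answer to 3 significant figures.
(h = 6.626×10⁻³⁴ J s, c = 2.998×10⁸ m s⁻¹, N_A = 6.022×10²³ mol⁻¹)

Photons that must be absorbed: 3.84×10⁻⁷ / 0.137 = 2.803×10⁻⁶ mol.
Fraction absorbed: 1 − 10^(−1.26) = 0.9450.
Incident photons needed: 2.803×10⁻⁶ / 0.9450 = 2.966×10⁻⁶ mol.
Photon energy: hc/λ = 5.255×10⁻¹⁹ J; per mole, 3.165×10⁵ J mol⁻¹.
Energy required: 2.966×10⁻⁶ × 3.165×10⁵ = 0.9387 J.
Time: 0.9387 J / 0.000872 W = 1080 s.

t ≈ 1080 s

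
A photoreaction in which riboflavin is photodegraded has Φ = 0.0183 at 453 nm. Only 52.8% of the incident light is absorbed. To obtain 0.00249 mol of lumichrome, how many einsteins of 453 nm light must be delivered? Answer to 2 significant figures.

0.26 einstein

Photons that must be absorbed: 0.00249 / 0.0183 = 0.1361 mol.
Incident photons needed: 0.1361 / 0.528 = 0.2578 mol.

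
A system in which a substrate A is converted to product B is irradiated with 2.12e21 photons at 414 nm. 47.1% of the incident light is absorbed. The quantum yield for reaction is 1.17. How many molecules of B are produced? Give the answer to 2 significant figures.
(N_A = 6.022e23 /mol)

1.2e21 molecules

Moles of photons: 2.12e21 / 6.022e23 = 0.003520 mol.
Photons absorbed: 0.471 × 0.003520 = 0.001658 mol.
Product: Φ × n_abs = 1.17 × 0.001658 = 0.001940 mol.
As a count: 0.001940 × 6.022e23 = 1.2e21.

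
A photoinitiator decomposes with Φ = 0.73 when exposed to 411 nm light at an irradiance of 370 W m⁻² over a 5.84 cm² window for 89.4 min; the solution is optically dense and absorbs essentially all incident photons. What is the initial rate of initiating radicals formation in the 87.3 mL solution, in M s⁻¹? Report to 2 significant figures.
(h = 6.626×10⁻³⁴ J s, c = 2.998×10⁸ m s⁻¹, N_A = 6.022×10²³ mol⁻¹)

6.2×10⁻⁶ M s⁻¹

Photon energy at 411 nm: hc/λ = (6.626×10⁻³⁴)(2.998×10⁸)/(411×10⁻⁹) = 4.833×10⁻¹⁹ J.
Energy delivered: (370 W m⁻²)(5.84×10⁻⁴ m²)(5364 s) = 1159 J.
Photons incident: 1159 / 4.833×10⁻¹⁹ = 2.398×10²¹, i.e. 2.398×10²¹/6.022×10²³ = 0.003982 mol.
Product formed: 0.73 × 0.003982 = 0.002907 mol.
Rate: 0.002907 mol / (5364 s × 0.0873 L) = 6.2×10⁻⁶ M s⁻¹.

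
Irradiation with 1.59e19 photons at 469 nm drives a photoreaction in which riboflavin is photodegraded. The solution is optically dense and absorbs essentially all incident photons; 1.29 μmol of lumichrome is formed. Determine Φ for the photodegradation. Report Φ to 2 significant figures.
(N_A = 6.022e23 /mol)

Φ = 0.049

Product: 1.29 μmol = 1.29e-6 mol.
Moles of photons: 1.59e19 / 6.022e23 = 2.640e-5 mol.
Φ = 1.29e-6 mol / 2.640e-5 mol photons = 0.049.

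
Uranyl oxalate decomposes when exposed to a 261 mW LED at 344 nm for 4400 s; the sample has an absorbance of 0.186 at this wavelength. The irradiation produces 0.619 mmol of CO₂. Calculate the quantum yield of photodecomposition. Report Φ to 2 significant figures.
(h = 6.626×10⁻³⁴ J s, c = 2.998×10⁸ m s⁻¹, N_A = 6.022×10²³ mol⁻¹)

Φ = 0.54

Product: 0.619 mmol = 6.19×10⁻⁴ mol.
Photon energy at 344 nm: hc/λ = (6.626×10⁻³⁴)(2.998×10⁸)/(344×10⁻⁹) = 5.775×10⁻¹⁹ J.
Energy delivered: (261 mW)(4400 s) = 1148 J.
Photons incident: 1148 / 5.775×10⁻¹⁹ = 1.988×10²¹, i.e. 1.988×10²¹/6.022×10²³ = 0.003301 mol.
Fraction absorbed: 1 − 10^(−0.186) = 0.3484.
Photons absorbed: 0.3484 × 0.003301 = 0.001150 mol.
Φ = 6.19×10⁻⁴ mol / 0.001150 mol photons = 0.54.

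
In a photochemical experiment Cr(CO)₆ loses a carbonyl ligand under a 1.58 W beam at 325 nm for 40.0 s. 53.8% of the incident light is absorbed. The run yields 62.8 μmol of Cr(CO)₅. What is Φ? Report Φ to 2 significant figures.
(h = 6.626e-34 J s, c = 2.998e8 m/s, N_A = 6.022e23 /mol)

Product: 62.8 μmol = 6.28e-5 mol.
Photon energy at 325 nm: hc/λ = (6.626e-34)(2.998e8)/(325e-9) = 6.112e-19 J.
Energy delivered: (1.58 W)(40 s) = 63.20 J.
Photons incident: 63.20 / 6.112e-19 = 1.034e20, i.e. 1.034e20/6.022e23 = 1.717e-4 mol.
Photons absorbed: 0.538 × 1.717e-4 = 9.237e-5 mol.
Φ = 6.28e-5 mol / 9.237e-5 mol photons = 0.68.

Φ = 0.68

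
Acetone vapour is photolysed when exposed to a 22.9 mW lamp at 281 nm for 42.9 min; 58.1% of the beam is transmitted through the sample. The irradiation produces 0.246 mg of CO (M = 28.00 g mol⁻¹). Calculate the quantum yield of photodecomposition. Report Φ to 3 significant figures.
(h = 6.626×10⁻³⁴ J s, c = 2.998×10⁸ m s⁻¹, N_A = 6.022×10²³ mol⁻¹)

Φ = 0.151

Product: 0.246 mg / 28.00 g mol⁻¹ = 8.786×10⁻⁶ mol.
Photon energy at 281 nm: hc/λ = (6.626×10⁻³⁴)(2.998×10⁸)/(281×10⁻⁹) = 7.069×10⁻¹⁹ J.
Energy delivered: (22.9 mW)(2574 s) = 58.94 J.
Photons incident: 58.94 / 7.069×10⁻¹⁹ = 8.338×10¹⁹, i.e. 8.338×10¹⁹/6.022×10²³ = 1.385×10⁻⁴ mol.
Fraction absorbed: 1 − 58.1/100 = 0.4190.
Photons absorbed: 0.4190 × 1.385×10⁻⁴ = 5.803×10⁻⁵ mol.
Φ = 8.786×10⁻⁶ mol / 5.803×10⁻⁵ mol photons = 0.151.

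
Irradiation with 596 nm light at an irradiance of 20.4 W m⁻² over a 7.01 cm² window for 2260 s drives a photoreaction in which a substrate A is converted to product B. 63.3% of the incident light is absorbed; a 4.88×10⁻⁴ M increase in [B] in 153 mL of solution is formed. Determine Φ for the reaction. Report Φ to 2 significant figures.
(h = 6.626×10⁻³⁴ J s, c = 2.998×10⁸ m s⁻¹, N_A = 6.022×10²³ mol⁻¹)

Product: (4.88×10⁻⁴ M)(0.153 L) = 7.466×10⁻⁵ mol.
Photon energy at 596 nm: hc/λ = (6.626×10⁻³⁴)(2.998×10⁸)/(596×10⁻⁹) = 3.333×10⁻¹⁹ J.
Energy delivered: (20.4 W m⁻²)(7.01×10⁻⁴ m²)(2260 s) = 32.32 J.
Photons incident: 32.32 / 3.333×10⁻¹⁹ = 9.697×10¹⁹, i.e. 9.697×10¹⁹/6.022×10²³ = 1.610×10⁻⁴ mol.
Photons absorbed: 0.633 × 1.610×10⁻⁴ = 1.019×10⁻⁴ mol.
Φ = 7.466×10⁻⁵ mol / 1.019×10⁻⁴ mol photons = 0.73.

Φ = 0.73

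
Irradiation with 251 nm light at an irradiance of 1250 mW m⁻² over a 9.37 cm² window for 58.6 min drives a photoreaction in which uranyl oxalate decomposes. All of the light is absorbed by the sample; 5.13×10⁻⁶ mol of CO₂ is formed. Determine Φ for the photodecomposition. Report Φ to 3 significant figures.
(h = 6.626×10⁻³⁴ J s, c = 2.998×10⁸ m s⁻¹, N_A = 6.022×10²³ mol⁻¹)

Photon energy at 251 nm: hc/λ = (6.626×10⁻³⁴)(2.998×10⁸)/(251×10⁻⁹) = 7.914×10⁻¹⁹ J.
Energy delivered: (1250 mW m⁻²)(9.37×10⁻⁴ m²)(3516 s) = 4.118 J.
Photons incident: 4.118 / 7.914×10⁻¹⁹ = 5.203×10¹⁸, i.e. 5.203×10¹⁸/6.022×10²³ = 8.640×10⁻⁶ mol.
Φ = 5.13×10⁻⁶ mol / 8.640×10⁻⁶ mol photons = 0.594.

Φ = 0.594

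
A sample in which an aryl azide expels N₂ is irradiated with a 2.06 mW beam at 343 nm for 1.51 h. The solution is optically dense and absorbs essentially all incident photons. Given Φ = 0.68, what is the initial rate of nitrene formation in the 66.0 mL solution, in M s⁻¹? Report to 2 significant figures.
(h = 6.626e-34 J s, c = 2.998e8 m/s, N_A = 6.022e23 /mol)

Photon energy at 343 nm: hc/λ = (6.626e-34)(2.998e8)/(343e-9) = 5.791e-19 J.
Energy delivered: (2.06 mW)(5436 s) = 11.20 J.
Photons incident: 11.20 / 5.791e-19 = 1.934e19, i.e. 1.934e19/6.022e23 = 3.212e-5 mol.
Product formed: 0.68 × 3.212e-5 = 2.184e-5 mol.
Rate: 2.184e-5 mol / (5436 s × 0.066 L) = 6.1e-8 M s⁻¹.

6.1e-8 M s⁻¹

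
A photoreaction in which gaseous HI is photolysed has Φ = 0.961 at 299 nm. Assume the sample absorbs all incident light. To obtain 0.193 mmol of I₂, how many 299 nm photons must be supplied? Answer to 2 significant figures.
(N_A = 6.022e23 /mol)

Product: 0.193 mmol = 1.93e-4 mol.
Photons that must be absorbed: 1.93e-4 / 0.961 = 2.008e-4 mol.
Photon count: 2.008e-4 × 6.022e23 = 1.2e20.

1.2e20 photons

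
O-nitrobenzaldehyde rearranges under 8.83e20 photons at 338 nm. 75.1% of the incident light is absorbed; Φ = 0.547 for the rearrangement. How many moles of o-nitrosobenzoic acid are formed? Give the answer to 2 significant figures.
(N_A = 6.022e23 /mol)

6.0e-4 mol

Moles of photons: 8.83e20 / 6.022e23 = 0.001466 mol.
Photons absorbed: 0.751 × 0.001466 = 0.001101 mol.
Product: Φ × n_abs = 0.547 × 0.001101 = 6.022e-4 mol.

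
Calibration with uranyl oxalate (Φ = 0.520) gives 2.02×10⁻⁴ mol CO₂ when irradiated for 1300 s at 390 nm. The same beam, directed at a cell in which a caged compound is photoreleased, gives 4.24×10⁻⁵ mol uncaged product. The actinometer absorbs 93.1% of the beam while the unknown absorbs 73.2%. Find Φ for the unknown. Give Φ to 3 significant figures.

Φ = 0.139

Photons absorbed by the actinometer: 2.02×10⁻⁴ / 0.520 = 3.885×10⁻⁴ mol.
Incident flux: 3.885×10⁻⁴ / 0.931 = 4.173×10⁻⁴ einstein.
Absorbed by unknown: 0.732 × 4.173×10⁻⁴ = 3.055×10⁻⁴ mol.
Φ(unknown) = 4.24×10⁻⁵ / 3.055×10⁻⁴ = 0.139.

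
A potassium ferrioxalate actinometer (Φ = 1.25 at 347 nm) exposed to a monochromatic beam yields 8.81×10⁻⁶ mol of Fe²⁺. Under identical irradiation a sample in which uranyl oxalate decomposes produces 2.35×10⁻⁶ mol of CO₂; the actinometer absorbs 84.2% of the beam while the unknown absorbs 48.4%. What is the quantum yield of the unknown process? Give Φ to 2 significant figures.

Photons absorbed by the actinometer: 8.81×10⁻⁶ / 1.25 = 7.048×10⁻⁶ mol.
Incident flux: 7.048×10⁻⁶ / 0.842 = 8.371×10⁻⁶ einstein.
Absorbed by unknown: 0.484 × 8.371×10⁻⁶ = 4.052×10⁻⁶ mol.
Φ(unknown) = 2.35×10⁻⁶ / 4.052×10⁻⁶ = 0.58.

Φ = 0.58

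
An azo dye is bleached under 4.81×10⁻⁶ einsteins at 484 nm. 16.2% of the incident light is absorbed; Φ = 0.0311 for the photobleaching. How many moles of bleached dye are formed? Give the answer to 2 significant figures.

Photons absorbed: 0.162 × 4.81×10⁻⁶ = 7.792×10⁻⁷ mol.
Product: Φ × n_abs = 0.0311 × 7.792×10⁻⁷ = 2.423×10⁻⁸ mol.

2.4×10⁻⁸ mol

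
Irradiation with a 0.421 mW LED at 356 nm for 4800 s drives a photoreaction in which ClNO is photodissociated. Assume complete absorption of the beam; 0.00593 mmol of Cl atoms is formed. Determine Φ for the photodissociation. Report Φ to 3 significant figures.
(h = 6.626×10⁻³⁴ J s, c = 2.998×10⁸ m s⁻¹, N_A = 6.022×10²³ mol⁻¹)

Product: 0.00593 mmol = 5.93×10⁻⁶ mol.
Photon energy at 356 nm: hc/λ = (6.626×10⁻³⁴)(2.998×10⁸)/(356×10⁻⁹) = 5.580×10⁻¹⁹ J.
Energy delivered: (0.421 mW)(4800 s) = 2.021 J.
Photons incident: 2.021 / 5.580×10⁻¹⁹ = 3.622×10¹⁸, i.e. 3.622×10¹⁸/6.022×10²³ = 6.015×10⁻⁶ mol.
Φ = 5.93×10⁻⁶ mol / 6.015×10⁻⁶ mol photons = 0.986.

Φ = 0.986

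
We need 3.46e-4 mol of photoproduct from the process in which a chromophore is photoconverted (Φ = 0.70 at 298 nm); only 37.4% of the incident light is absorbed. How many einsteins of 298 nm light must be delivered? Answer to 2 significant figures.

0.0013 einstein

Photons that must be absorbed: 3.46e-4 / 0.70 = 4.943e-4 mol.
Incident photons needed: 4.943e-4 / 0.374 = 0.001322 mol.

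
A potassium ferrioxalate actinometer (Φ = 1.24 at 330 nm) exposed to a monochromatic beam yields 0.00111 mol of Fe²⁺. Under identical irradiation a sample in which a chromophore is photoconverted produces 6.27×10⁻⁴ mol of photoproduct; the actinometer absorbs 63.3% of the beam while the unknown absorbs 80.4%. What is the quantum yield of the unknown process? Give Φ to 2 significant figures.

Photons absorbed by the actinometer: 0.00111 / 1.24 = 8.952×10⁻⁴ mol.
Incident flux: 8.952×10⁻⁴ / 0.633 = 0.001414 einstein.
Absorbed by unknown: 0.804 × 0.001414 = 0.001137 mol.
Φ(unknown) = 6.27×10⁻⁴ / 0.001137 = 0.55.

Φ = 0.55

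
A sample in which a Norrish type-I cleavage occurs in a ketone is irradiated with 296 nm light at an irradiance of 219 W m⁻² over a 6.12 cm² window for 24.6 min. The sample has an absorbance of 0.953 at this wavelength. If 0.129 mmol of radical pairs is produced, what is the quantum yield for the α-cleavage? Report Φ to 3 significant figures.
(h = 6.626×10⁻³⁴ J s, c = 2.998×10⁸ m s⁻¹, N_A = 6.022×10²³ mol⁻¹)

Product: 0.129 mmol = 1.29×10⁻⁴ mol.
Photon energy at 296 nm: hc/λ = (6.626×10⁻³⁴)(2.998×10⁸)/(296×10⁻⁹) = 6.711×10⁻¹⁹ J.
Energy delivered: (219 W m⁻²)(6.12×10⁻⁴ m²)(1476 s) = 197.8 J.
Photons incident: 197.8 / 6.711×10⁻¹⁹ = 2.947×10²⁰, i.e. 2.947×10²⁰/6.022×10²³ = 4.894×10⁻⁴ mol.
Fraction absorbed: 1 − 10^(−0.953) = 0.8886.
Photons absorbed: 0.8886 × 4.894×10⁻⁴ = 4.349×10⁻⁴ mol.
Φ = 1.29×10⁻⁴ mol / 4.349×10⁻⁴ mol photons = 0.297.

Φ = 0.297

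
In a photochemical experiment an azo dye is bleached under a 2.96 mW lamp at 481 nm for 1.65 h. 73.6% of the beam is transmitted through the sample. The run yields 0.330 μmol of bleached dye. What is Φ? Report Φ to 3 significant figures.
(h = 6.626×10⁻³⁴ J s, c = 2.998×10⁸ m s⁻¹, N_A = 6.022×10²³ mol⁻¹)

Product: 0.330 μmol = 3.30×10⁻⁷ mol.
Photon energy at 481 nm: hc/λ = (6.626×10⁻³⁴)(2.998×10⁸)/(481×10⁻⁹) = 4.130×10⁻¹⁹ J.
Energy delivered: (2.96 mW)(5940 s) = 17.58 J.
Photons incident: 17.58 / 4.130×10⁻¹⁹ = 4.257×10¹⁹, i.e. 4.257×10¹⁹/6.022×10²³ = 7.069×10⁻⁵ mol.
Fraction absorbed: 1 − 73.6/100 = 0.2640.
Photons absorbed: 0.2640 × 7.069×10⁻⁵ = 1.866×10⁻⁵ mol.
Φ = 3.30×10⁻⁷ mol / 1.866×10⁻⁵ mol photons = 0.0177.

Φ = 0.0177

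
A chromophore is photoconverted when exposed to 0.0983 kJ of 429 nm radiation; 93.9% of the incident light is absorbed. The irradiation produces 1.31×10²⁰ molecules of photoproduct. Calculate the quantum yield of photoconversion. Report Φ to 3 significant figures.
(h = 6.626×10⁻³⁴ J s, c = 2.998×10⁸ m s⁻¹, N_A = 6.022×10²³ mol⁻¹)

Φ = 0.657

Product: 1.31×10²⁰ / 6.022×10²³ = 2.175×10⁻⁴ mol.
Photon energy at 429 nm: hc/λ = (6.626×10⁻³⁴)(2.998×10⁸)/(429×10⁻⁹) = 4.630×10⁻¹⁹ J.
Incident energy: 0.0983 kJ = 98.3 J.
Photons incident: 98.3 / 4.630×10⁻¹⁹ = 2.123×10²⁰, i.e. 2.123×10²⁰/6.022×10²³ = 3.525×10⁻⁴ mol.
Photons absorbed: 0.939 × 3.525×10⁻⁴ = 3.310×10⁻⁴ mol.
Φ = 2.175×10⁻⁴ mol / 3.310×10⁻⁴ mol photons = 0.657.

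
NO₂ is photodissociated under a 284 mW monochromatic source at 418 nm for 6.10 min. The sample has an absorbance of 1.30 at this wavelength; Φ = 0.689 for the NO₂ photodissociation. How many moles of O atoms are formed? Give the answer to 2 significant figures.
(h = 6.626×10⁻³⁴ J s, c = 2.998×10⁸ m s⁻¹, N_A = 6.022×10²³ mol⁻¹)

2.4×10⁻⁴ mol

Photon energy at 418 nm: hc/λ = (6.626×10⁻³⁴)(2.998×10⁸)/(418×10⁻⁹) = 4.752×10⁻¹⁹ J.
Energy delivered: (284 mW)(366 s) = 103.9 J.
Photons incident: 103.9 / 4.752×10⁻¹⁹ = 2.186×10²⁰, i.e. 2.186×10²⁰/6.022×10²³ = 3.630×10⁻⁴ mol.
Fraction absorbed: 1 − 10^(−1.30) = 0.9499.
Photons absorbed: 0.9499 × 3.630×10⁻⁴ = 3.448×10⁻⁴ mol.
Product: Φ × n_abs = 0.689 × 3.448×10⁻⁴ = 2.376×10⁻⁴ mol.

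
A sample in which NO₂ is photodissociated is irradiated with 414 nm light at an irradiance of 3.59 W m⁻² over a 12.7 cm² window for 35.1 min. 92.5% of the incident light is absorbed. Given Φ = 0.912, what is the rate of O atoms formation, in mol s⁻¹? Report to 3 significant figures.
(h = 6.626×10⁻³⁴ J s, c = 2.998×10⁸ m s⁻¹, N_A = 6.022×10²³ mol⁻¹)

Photon energy at 414 nm: hc/λ = (6.626×10⁻³⁴)(2.998×10⁸)/(414×10⁻⁹) = 4.798×10⁻¹⁹ J.
Energy delivered: (3.59 W m⁻²)(12.7×10⁻⁴ m²)(2106 s) = 9.602 J.
Photons incident: 9.602 / 4.798×10⁻¹⁹ = 2.001×10¹⁹, i.e. 2.001×10¹⁹/6.022×10²³ = 3.323×10⁻⁵ mol.
Photons absorbed: 0.925 × 3.323×10⁻⁵ = 3.074×10⁻⁵ mol.
Product formed: 0.912 × 3.074×10⁻⁵ = 2.803×10⁻⁵ mol.
Rate: 2.803×10⁻⁵ / 2106 s = 1.33×10⁻⁸ mol s⁻¹.

1.33×10⁻⁸ mol s⁻¹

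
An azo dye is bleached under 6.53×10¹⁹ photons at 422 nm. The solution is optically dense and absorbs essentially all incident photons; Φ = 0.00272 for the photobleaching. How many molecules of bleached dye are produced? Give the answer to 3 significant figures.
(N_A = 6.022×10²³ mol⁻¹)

1.78×10¹⁷ molecules

Moles of photons: 6.53×10¹⁹ / 6.022×10²³ = 1.084×10⁻⁴ mol.
Product: Φ × n_abs = 0.00272 × 1.084×10⁻⁴ = 2.948×10⁻⁷ mol.
As a count: 2.948×10⁻⁷ × 6.022×10²³ = 1.78×10¹⁷.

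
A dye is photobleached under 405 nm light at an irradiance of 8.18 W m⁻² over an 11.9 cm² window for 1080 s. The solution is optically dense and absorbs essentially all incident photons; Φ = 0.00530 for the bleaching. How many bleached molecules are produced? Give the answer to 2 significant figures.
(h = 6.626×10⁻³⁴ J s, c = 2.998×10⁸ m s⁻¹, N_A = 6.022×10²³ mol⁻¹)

Photon energy at 405 nm: hc/λ = (6.626×10⁻³⁴)(2.998×10⁸)/(405×10⁻⁹) = 4.905×10⁻¹⁹ J.
Energy delivered: (8.18 W m⁻²)(11.9×10⁻⁴ m²)(1080 s) = 10.51 J.
Photons incident: 10.51 / 4.905×10⁻¹⁹ = 2.143×10¹⁹, i.e. 2.143×10¹⁹/6.022×10²³ = 3.559×10⁻⁵ mol.
Product: Φ × n_abs = 0.00530 × 3.559×10⁻⁵ = 1.886×10⁻⁷ mol.
As a count: 1.886×10⁻⁷ × 6.022×10²³ = 1.1×10¹⁷.

1.1×10¹⁷ bleached molecules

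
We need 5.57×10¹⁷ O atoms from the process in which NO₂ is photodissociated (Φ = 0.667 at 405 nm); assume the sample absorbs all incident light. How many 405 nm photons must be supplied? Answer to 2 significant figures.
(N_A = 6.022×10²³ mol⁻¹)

Product: 5.57×10¹⁷ / 6.022×10²³ = 9.249×10⁻⁷ mol.
Photons that must be absorbed: 9.249×10⁻⁷ / 0.667 = 1.387×10⁻⁶ mol.
Photon count: 1.387×10⁻⁶ × 6.022×10²³ = 8.4×10¹⁷.

8.4×10¹⁷ photons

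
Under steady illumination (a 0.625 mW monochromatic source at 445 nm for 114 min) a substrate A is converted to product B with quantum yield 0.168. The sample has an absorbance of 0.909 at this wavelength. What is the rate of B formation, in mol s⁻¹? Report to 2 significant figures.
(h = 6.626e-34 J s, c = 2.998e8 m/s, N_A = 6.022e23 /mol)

3.4e-10 mol s⁻¹

Photon energy at 445 nm: hc/λ = (6.626e-34)(2.998e8)/(445e-9) = 4.464e-19 J.
Energy delivered: (0.625 mW)(6840 s) = 4.275 J.
Photons incident: 4.275 / 4.464e-19 = 9.577e18, i.e. 9.577e18/6.022e23 = 1.590e-5 mol.
Fraction absorbed: 1 − 10^(−0.909) = 0.8767.
Photons absorbed: 0.8767 × 1.590e-5 = 1.394e-5 mol.
Product formed: 0.168 × 1.394e-5 = 2.342e-6 mol.
Rate: 2.342e-6 / 6840 s = 3.4e-10 mol s⁻¹.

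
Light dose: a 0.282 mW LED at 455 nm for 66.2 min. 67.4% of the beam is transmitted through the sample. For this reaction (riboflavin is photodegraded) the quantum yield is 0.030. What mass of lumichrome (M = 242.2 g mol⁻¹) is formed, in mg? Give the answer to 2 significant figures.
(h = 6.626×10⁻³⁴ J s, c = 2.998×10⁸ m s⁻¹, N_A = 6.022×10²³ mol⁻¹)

Photon energy at 455 nm: hc/λ = (6.626×10⁻³⁴)(2.998×10⁸)/(455×10⁻⁹) = 4.366×10⁻¹⁹ J.
Energy delivered: (0.282 mW)(3972 s) = 1.120 J.
Photons incident: 1.120 / 4.366×10⁻¹⁹ = 2.565×10¹⁸, i.e. 2.565×10¹⁸/6.022×10²³ = 4.259×10⁻⁶ mol.
Fraction absorbed: 1 − 67.4/100 = 0.3260.
Photons absorbed: 0.3260 × 4.259×10⁻⁶ = 1.388×10⁻⁶ mol.
Product: Φ × n_abs = 0.030 × 1.388×10⁻⁶ = 4.164×10⁻⁸ mol.
Mass: 4.164×10⁻⁸ × 242.2 = 1.009×10⁻⁵ g = 0.010 mg.

0.010 mg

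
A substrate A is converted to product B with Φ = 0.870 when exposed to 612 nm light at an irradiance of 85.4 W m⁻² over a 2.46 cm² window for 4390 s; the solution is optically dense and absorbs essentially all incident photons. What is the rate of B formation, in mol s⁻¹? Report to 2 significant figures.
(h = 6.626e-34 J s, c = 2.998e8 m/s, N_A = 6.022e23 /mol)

Photon energy at 612 nm: hc/λ = (6.626e-34)(2.998e8)/(612e-9) = 3.246e-19 J.
Energy delivered: (85.4 W m⁻²)(2.46e-4 m²)(4390 s) = 92.23 J.
Photons incident: 92.23 / 3.246e-19 = 2.841e20, i.e. 2.841e20/6.022e23 = 4.718e-4 mol.
Product formed: 0.870 × 4.718e-4 = 4.105e-4 mol.
Rate: 4.105e-4 / 4390 s = 9.4e-8 mol s⁻¹.

9.4e-8 mol s⁻¹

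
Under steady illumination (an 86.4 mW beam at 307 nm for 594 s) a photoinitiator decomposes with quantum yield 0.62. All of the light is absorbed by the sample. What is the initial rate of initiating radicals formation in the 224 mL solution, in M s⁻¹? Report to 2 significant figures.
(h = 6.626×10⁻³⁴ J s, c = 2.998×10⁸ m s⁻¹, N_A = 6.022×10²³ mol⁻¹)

Photon energy at 307 nm: hc/λ = (6.626×10⁻³⁴)(2.998×10⁸)/(307×10⁻⁹) = 6.471×10⁻¹⁹ J.
Energy delivered: (86.4 mW)(594 s) = 51.32 J.
Photons incident: 51.32 / 6.471×10⁻¹⁹ = 7.931×10¹⁹, i.e. 7.931×10¹⁹/6.022×10²³ = 1.317×10⁻⁴ mol.
Product formed: 0.62 × 1.317×10⁻⁴ = 8.165×10⁻⁵ mol.
Rate: 8.165×10⁻⁵ mol / (594 s × 0.224 L) = 6.1×10⁻⁷ M s⁻¹.

6.1×10⁻⁷ M s⁻¹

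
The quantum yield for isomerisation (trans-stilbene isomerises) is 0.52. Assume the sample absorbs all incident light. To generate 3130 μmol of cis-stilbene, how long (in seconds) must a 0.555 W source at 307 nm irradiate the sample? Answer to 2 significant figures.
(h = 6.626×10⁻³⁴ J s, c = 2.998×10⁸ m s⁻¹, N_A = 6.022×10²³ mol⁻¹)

Product: 3130 μmol = 0.00313 mol.
Photons that must be absorbed: 0.00313 / 0.52 = 0.006019 mol.
Photon energy: hc/λ = 6.471×10⁻¹⁹ J; per mole, 3.897×10⁵ J mol⁻¹.
Energy required: 0.006019 × 3.897×10⁵ = 2346 J.
Time: 2346 J / 0.555 W = 4200 s.

t ≈ 4200 s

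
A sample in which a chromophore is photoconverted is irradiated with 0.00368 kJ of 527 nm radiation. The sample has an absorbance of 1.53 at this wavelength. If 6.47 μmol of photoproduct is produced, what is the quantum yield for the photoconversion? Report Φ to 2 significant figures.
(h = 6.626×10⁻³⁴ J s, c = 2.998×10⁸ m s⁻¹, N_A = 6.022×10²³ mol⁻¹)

Product: 6.47 μmol = 6.47×10⁻⁶ mol.
Photon energy at 527 nm: hc/λ = (6.626×10⁻³⁴)(2.998×10⁸)/(527×10⁻⁹) = 3.769×10⁻¹⁹ J.
Incident energy: 0.00368 kJ = 3.68 J.
Photons incident: 3.68 / 3.769×10⁻¹⁹ = 9.764×10¹⁸, i.e. 9.764×10¹⁸/6.022×10²³ = 1.621×10⁻⁵ mol.
Fraction absorbed: 1 − 10^(−1.53) = 0.9705.
Photons absorbed: 0.9705 × 1.621×10⁻⁵ = 1.573×10⁻⁵ mol.
Φ = 6.47×10⁻⁶ mol / 1.573×10⁻⁵ mol photons = 0.41.

Φ = 0.41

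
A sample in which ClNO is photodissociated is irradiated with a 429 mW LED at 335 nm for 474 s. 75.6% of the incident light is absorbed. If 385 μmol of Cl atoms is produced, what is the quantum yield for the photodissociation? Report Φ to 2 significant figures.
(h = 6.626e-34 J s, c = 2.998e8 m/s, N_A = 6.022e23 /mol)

Φ = 0.89

Product: 385 μmol = 3.85e-4 mol.
Photon energy at 335 nm: hc/λ = (6.626e-34)(2.998e8)/(335e-9) = 5.930e-19 J.
Energy delivered: (429 mW)(474 s) = 203.3 J.
Photons incident: 203.3 / 5.930e-19 = 3.428e20, i.e. 3.428e20/6.022e23 = 5.692e-4 mol.
Photons absorbed: 0.756 × 5.692e-4 = 4.303e-4 mol.
Φ = 3.85e-4 mol / 4.303e-4 mol photons = 0.89.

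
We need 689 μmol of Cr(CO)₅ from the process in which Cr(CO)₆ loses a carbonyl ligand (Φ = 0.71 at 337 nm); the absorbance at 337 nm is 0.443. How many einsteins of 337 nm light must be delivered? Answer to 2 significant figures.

0.0015 einstein

Product: 689 μmol = 6.89×10⁻⁴ mol.
Photons that must be absorbed: 6.89×10⁻⁴ / 0.71 = 9.704×10⁻⁴ mol.
Fraction absorbed: 1 − 10^(−0.443) = 0.6394.
Incident photons needed: 9.704×10⁻⁴ / 0.6394 = 0.001518 mol.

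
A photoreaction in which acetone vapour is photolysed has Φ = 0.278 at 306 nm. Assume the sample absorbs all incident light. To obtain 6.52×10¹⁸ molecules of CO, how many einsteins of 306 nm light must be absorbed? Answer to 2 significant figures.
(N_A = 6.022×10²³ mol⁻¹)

3.9×10⁻⁵ einstein

Product: 6.52×10¹⁸ / 6.022×10²³ = 1.083×10⁻⁵ mol.
Photons that must be absorbed: 1.083×10⁻⁵ / 0.278 = 3.896×10⁻⁵ mol.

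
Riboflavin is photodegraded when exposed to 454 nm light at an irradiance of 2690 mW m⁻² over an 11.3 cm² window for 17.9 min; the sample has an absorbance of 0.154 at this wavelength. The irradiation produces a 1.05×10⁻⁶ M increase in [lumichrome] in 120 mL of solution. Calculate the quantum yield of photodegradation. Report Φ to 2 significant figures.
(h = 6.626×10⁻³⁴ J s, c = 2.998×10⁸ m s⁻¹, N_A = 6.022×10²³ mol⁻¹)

Product: (1.05×10⁻⁶ M)(0.12 L) = 1.260×10⁻⁷ mol.
Photon energy at 454 nm: hc/λ = (6.626×10⁻³⁴)(2.998×10⁸)/(454×10⁻⁹) = 4.375×10⁻¹⁹ J.
Energy delivered: (2690 mW m⁻²)(11.3×10⁻⁴ m²)(1074 s) = 3.265 J.
Photons incident: 3.265 / 4.375×10⁻¹⁹ = 7.463×10¹⁸, i.e. 7.463×10¹⁸/6.022×10²³ = 1.239×10⁻⁵ mol.
Fraction absorbed: 1 − 10^(−0.154) = 0.2985.
Photons absorbed: 0.2985 × 1.239×10⁻⁵ = 3.698×10⁻⁶ mol.
Φ = 1.260×10⁻⁷ mol / 3.698×10⁻⁶ mol photons = 0.034.

Φ = 0.034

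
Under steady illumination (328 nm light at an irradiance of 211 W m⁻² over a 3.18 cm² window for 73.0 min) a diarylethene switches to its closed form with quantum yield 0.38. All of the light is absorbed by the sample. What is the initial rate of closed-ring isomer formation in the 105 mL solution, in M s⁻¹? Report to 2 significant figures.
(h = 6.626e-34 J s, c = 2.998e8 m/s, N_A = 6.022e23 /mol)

6.7e-7 M s⁻¹

Photon energy at 328 nm: hc/λ = (6.626e-34)(2.998e8)/(328e-9) = 6.056e-19 J.
Energy delivered: (211 W m⁻²)(3.18e-4 m²)(4380 s) = 293.9 J.
Photons incident: 293.9 / 6.056e-19 = 4.853e20, i.e. 4.853e20/6.022e23 = 8.059e-4 mol.
Product formed: 0.38 × 8.059e-4 = 3.062e-4 mol.
Rate: 3.062e-4 mol / (4380 s × 0.105 L) = 6.7e-7 M s⁻¹.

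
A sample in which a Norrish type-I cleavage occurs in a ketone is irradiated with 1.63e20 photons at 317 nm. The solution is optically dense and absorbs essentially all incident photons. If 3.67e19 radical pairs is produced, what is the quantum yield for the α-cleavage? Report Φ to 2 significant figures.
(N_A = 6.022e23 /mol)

Product: 3.67e19 / 6.022e23 = 6.094e-5 mol.
Moles of photons: 1.63e20 / 6.022e23 = 2.707e-4 mol.
Φ = 6.094e-5 mol / 2.707e-4 mol photons = 0.23.

Φ = 0.23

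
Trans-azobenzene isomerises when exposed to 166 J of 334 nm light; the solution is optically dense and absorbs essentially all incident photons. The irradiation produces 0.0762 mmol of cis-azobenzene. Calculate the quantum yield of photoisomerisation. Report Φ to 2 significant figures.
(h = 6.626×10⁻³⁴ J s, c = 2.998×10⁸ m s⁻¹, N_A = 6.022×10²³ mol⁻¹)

Φ = 0.16

Product: 0.0762 mmol = 7.62×10⁻⁵ mol.
Photon energy at 334 nm: hc/λ = (6.626×10⁻³⁴)(2.998×10⁸)/(334×10⁻⁹) = 5.948×10⁻¹⁹ J.
Photons incident: 166 / 5.948×10⁻¹⁹ = 2.791×10²⁰, i.e. 2.791×10²⁰/6.022×10²³ = 4.635×10⁻⁴ mol.
Φ = 7.62×10⁻⁵ mol / 4.635×10⁻⁴ mol photons = 0.16.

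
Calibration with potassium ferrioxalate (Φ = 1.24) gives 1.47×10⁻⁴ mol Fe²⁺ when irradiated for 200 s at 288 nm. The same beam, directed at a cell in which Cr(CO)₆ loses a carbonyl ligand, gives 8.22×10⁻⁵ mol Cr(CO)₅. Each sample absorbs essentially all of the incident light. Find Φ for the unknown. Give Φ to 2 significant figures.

Φ = 0.69

Photons absorbed by the actinometer: 1.47×10⁻⁴ / 1.24 = 1.185×10⁻⁴ mol.
Φ(unknown) = 8.22×10⁻⁵ / 1.185×10⁻⁴ = 0.69.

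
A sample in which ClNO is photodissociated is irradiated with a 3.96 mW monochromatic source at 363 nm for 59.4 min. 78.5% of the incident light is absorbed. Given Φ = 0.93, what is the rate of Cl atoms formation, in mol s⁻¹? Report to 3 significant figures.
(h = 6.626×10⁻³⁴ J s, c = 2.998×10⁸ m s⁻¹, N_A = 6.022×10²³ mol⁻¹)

8.77×10⁻⁹ mol s⁻¹

Photon energy at 363 nm: hc/λ = (6.626×10⁻³⁴)(2.998×10⁸)/(363×10⁻⁹) = 5.472×10⁻¹⁹ J.
Energy delivered: (3.96 mW)(3564 s) = 14.11 J.
Photons incident: 14.11 / 5.472×10⁻¹⁹ = 2.579×10¹⁹, i.e. 2.579×10¹⁹/6.022×10²³ = 4.283×10⁻⁵ mol.
Photons absorbed: 0.785 × 4.283×10⁻⁵ = 3.362×10⁻⁵ mol.
Product formed: 0.93 × 3.362×10⁻⁵ = 3.127×10⁻⁵ mol.
Rate: 3.127×10⁻⁵ / 3564 s = 8.77×10⁻⁹ mol s⁻¹.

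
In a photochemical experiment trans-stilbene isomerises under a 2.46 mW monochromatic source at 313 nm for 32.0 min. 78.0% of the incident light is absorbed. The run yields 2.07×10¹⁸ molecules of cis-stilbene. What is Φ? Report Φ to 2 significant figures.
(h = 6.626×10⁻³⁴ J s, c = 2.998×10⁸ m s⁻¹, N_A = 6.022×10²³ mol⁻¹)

Φ = 0.36

Product: 2.07×10¹⁸ / 6.022×10²³ = 3.437×10⁻⁶ mol.
Photon energy at 313 nm: hc/λ = (6.626×10⁻³⁴)(2.998×10⁸)/(313×10⁻⁹) = 6.347×10⁻¹⁹ J.
Energy delivered: (2.46 mW)(1920 s) = 4.723 J.
Photons incident: 4.723 / 6.347×10⁻¹⁹ = 7.441×10¹⁸, i.e. 7.441×10¹⁸/6.022×10²³ = 1.236×10⁻⁵ mol.
Photons absorbed: 0.780 × 1.236×10⁻⁵ = 9.641×10⁻⁶ mol.
Φ = 3.437×10⁻⁶ mol / 9.641×10⁻⁶ mol photons = 0.36.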